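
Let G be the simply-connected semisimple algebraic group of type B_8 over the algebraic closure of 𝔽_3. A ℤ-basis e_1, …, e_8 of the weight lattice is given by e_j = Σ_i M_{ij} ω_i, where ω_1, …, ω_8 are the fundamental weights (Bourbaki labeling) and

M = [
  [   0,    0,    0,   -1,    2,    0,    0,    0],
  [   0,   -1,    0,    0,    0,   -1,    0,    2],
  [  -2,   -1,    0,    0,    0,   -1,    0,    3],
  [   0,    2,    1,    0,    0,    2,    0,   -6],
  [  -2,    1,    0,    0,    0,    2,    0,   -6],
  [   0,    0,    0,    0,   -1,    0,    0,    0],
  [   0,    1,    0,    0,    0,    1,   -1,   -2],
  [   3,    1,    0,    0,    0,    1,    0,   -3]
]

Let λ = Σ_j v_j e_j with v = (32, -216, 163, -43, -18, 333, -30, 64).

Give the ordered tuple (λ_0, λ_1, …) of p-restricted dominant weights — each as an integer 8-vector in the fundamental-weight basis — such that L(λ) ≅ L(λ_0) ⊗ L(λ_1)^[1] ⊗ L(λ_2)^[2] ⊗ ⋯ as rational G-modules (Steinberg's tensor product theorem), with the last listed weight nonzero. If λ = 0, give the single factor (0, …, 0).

((1, 2, 2, 1, 2, 0, 1, 0), (2, 0, 0, 1, 0, 0, 0, 1), (0, 1, 1, 1, 0, 2, 2, 2))

Converting to the ω-basis (c_i = row i of M dotted with v = (32, -216, 163, -43, -18, 333, -30, 64)):
  c_1 = 0*32 + 0*-216 + 0*163 + -1*-43 + 2*-18 + 0*333 + 0*-30 + 0*64 = 7
  c_2 = 0*32 + -1*-216 + 0*163 + 0*-43 + 0*-18 + -1*333 + 0*-30 + 2*64 = 11
  c_3 = -2*32 + -1*-216 + 0*163 + 0*-43 + 0*-18 + -1*333 + 0*-30 + 3*64 = 11
  c_4 = 0*32 + 2*-216 + 1*163 + 0*-43 + 0*-18 + 2*333 + 0*-30 + -6*64 = 13
  c_5 = -2*32 + 1*-216 + 0*163 + 0*-43 + 0*-18 + 2*333 + 0*-30 + -6*64 = 2
  c_6 = 0*32 + 0*-216 + 0*163 + 0*-43 + -1*-18 + 0*333 + 0*-30 + 0*64 = 18
  c_7 = 0*32 + 1*-216 + 0*163 + 0*-43 + 0*-18 + 1*333 + -1*-30 + -2*64 = 19
  c_8 = 3*32 + 1*-216 + 0*163 + 0*-43 + 0*-18 + 1*333 + 0*-30 + -3*64 = 21
Base-3 expansion of each c_i:
  c_1 = 7 = 1·3^0 + 2·3^1
  c_2 = 11 = 2·3^0 + 0·3^1 + 1·3^2
  c_3 = 11 = 2·3^0 + 0·3^1 + 1·3^2
  c_4 = 13 = 1·3^0 + 1·3^1 + 1·3^2
  c_5 = 2 = 2·3^0
  c_6 = 18 = 0·3^0 + 0·3^1 + 2·3^2
  c_7 = 19 = 1·3^0 + 0·3^1 + 2·3^2
  c_8 = 21 = 0·3^0 + 1·3^1 + 2·3^2
Factor λ_0 = (1, 2, 2, 1, 2, 0, 1, 0)
Factor λ_1 = (2, 0, 0, 1, 0, 0, 0, 1)
Factor λ_2 = (0, 1, 1, 1, 0, 2, 2, 2)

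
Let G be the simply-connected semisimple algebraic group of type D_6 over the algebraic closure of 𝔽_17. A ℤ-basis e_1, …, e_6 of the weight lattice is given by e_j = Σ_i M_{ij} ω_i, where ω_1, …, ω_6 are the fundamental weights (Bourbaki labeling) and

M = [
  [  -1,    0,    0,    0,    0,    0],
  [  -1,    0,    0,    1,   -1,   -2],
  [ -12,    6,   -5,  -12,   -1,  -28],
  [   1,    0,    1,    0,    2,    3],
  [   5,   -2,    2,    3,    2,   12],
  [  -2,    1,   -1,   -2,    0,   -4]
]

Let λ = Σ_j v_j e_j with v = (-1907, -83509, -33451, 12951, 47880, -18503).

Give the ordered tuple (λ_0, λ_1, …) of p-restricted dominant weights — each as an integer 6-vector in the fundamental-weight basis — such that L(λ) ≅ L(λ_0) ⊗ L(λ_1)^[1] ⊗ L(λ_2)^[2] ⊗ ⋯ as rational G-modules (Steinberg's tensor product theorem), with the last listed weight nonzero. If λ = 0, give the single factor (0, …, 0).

ω-coordinates c = M·v, v = (-1907, -83509, -33451, 12951, 47880, -18503):
  c_1 = (-1)·(-1907) + (0)·(-83509) + (0)·(-33451) + 0·12951 + 0·47880 + (0)·(-18503) = 1907
  c_2 = (-1)·(-1907) + (0)·(-83509) + (0)·(-33451) + 1·12951 + (-1)·(47880) + (-2)·(-18503) = 3984
  c_3 = (-12)·(-1907) + (6)·(-83509) + (-5)·(-33451) + (-12)·(12951) + (-1)·(47880) + (-28)·(-18503) = 3877
  c_4 = (1)·(-1907) + (0)·(-83509) + (1)·(-33451) + 0·12951 + 2·47880 + (3)·(-18503) = 4893
  c_5 = (5)·(-1907) + (-2)·(-83509) + (2)·(-33451) + 3·12951 + 2·47880 + (12)·(-18503) = 3158
  c_6 = (-2)·(-1907) + (1)·(-83509) + (-1)·(-33451) + (-2)·(12951) + 0·47880 + (-4)·(-18503) = 1866
p = 17; digits c_i = Σ_j d_{ij}·17^j, 0 ≤ d_{ij} < 17:
  c_1 = 1907 = 3·17^0 + 10·17^1 + 6·17^2
  c_2 = 3984 = 6·17^0 + 13·17^1 + 13·17^2
  c_3 = 3877 = 1·17^0 + 7·17^1 + 13·17^2
  c_4 = 4893 = 14·17^0 + 15·17^1 + 16·17^2
  c_5 = 3158 = 13·17^0 + 15·17^1 + 10·17^2
  c_6 = 1866 = 13·17^0 + 7·17^1 + 6·17^2
Factor λ_0 = (3, 6, 1, 14, 13, 13)
Factor λ_1 = (10, 13, 7, 15, 15, 7)
Factor λ_2 = (6, 13, 13, 16, 10, 6)

((3, 6, 1, 14, 13, 13), (10, 13, 7, 15, 15, 7), (6, 13, 13, 16, 10, 6))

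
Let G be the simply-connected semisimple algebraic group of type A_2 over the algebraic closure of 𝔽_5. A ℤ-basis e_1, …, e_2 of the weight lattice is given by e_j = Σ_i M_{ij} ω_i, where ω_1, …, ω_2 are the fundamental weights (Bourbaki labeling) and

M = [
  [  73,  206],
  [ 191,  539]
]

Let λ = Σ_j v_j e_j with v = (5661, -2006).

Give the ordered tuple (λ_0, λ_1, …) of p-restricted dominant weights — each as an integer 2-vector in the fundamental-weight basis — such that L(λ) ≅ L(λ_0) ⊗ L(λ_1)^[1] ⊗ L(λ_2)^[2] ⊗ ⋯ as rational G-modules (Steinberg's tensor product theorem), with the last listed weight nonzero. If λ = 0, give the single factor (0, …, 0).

In the fundamental-weight basis, λ has coordinates c = M·v (v = (5661, -2006)):
  c_1 = (73)·(5661) + (206)·(-2006) = 17
  c_2 = (191)·(5661) + (539)·(-2006) = 17
Base-5 expansion of each c_i:
  c_1 = 17 = 2·5^0 + 3·5^1
  c_2 = 17 = 2·5^0 + 3·5^1
λ_0 = (2, 2)
λ_1 = (3, 3)

((2, 2), (3, 3))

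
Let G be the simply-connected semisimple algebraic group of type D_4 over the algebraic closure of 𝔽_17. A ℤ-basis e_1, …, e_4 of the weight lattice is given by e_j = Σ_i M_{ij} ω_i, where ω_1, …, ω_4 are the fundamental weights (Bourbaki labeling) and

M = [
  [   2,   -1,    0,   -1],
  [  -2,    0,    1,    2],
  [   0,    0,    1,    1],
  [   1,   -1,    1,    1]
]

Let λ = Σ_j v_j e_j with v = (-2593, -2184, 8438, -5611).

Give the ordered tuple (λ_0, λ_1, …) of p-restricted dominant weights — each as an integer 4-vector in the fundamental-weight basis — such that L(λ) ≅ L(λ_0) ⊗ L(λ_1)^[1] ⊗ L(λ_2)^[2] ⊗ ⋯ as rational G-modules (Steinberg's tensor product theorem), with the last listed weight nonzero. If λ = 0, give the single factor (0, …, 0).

Converting to the ω-basis (c_i = row i of M dotted with v = (-2593, -2184, 8438, -5611)):
  c_1 = 2*-2593 + -1*-2184 + 0*8438 + -1*-5611 = 2609
  c_2 = -2*-2593 + 0*-2184 + 1*8438 + 2*-5611 = 2402
  c_3 = 0*-2593 + 0*-2184 + 1*8438 + 1*-5611 = 2827
  c_4 = 1*-2593 + -1*-2184 + 1*8438 + 1*-5611 = 2418
Expand coordinatewise in base 17:
  c_1 = 2609 = 8·17^0 + 0·17^1 + 9·17^2
  c_2 = 2402 = 5·17^0 + 5·17^1 + 8·17^2
  c_3 = 2827 = 5·17^0 + 13·17^1 + 9·17^2
  c_4 = 2418 = 4·17^0 + 6·17^1 + 8·17^2
λ_0 = (8, 5, 5, 4)
λ_1 = (0, 5, 13, 6)
λ_2 = (9, 8, 9, 8)

((8, 5, 5, 4), (0, 5, 13, 6), (9, 8, 9, 8))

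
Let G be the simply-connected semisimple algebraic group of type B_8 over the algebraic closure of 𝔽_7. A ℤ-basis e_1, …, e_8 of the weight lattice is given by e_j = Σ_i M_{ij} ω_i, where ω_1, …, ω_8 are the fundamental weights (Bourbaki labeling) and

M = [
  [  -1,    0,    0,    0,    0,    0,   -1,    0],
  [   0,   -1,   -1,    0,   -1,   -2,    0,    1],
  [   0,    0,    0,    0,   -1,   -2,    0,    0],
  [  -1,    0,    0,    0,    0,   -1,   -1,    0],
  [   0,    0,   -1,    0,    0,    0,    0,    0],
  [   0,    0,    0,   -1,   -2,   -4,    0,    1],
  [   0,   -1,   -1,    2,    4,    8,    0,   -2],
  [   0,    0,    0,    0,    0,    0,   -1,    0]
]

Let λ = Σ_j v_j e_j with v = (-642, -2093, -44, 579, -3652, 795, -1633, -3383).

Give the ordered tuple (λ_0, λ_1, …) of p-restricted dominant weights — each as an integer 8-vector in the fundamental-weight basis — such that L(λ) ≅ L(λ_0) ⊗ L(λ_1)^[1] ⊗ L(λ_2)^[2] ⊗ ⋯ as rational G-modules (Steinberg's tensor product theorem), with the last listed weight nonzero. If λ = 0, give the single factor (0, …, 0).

Compute c_i = Σ_j M_{ij} v_j with v = (-642, -2093, -44, 579, -3652, 795, -1633, -3383):
  c_1 = (-1)·(-642) + (0)·(-2093) + (0)·(-44) + (0)·(579) + (0)·(-3652) + (0)·(795) + (-1)·(-1633) + (0)·(-3383) = 2275
  c_2 = (0)·(-642) + (-1)·(-2093) + (-1)·(-44) + (0)·(579) + (-1)·(-3652) + (-2)·(795) + (0)·(-1633) + (1)·(-3383) = 816
  c_3 = (0)·(-642) + (0)·(-2093) + (0)·(-44) + (0)·(579) + (-1)·(-3652) + (-2)·(795) + (0)·(-1633) + (0)·(-3383) = 2062
  c_4 = (-1)·(-642) + (0)·(-2093) + (0)·(-44) + (0)·(579) + (0)·(-3652) + (-1)·(795) + (-1)·(-1633) + (0)·(-3383) = 1480
  c_5 = (0)·(-642) + (0)·(-2093) + (-1)·(-44) + (0)·(579) + (0)·(-3652) + (0)·(795) + (0)·(-1633) + (0)·(-3383) = 44
  c_6 = (0)·(-642) + (0)·(-2093) + (0)·(-44) + (-1)·(579) + (-2)·(-3652) + (-4)·(795) + (0)·(-1633) + (1)·(-3383) = 162
  c_7 = (0)·(-642) + (-1)·(-2093) + (-1)·(-44) + (2)·(579) + (4)·(-3652) + (8)·(795) + (0)·(-1633) + (-2)·(-3383) = 1813
  c_8 = (0)·(-642) + (0)·(-2093) + (0)·(-44) + (0)·(579) + (0)·(-3652) + (0)·(795) + (-1)·(-1633) + (0)·(-3383) = 1633
Base-7 expansion of each c_i:
  c_1 = 2275 = 0·7^0 + 3·7^1 + 4·7^2 + 6·7^3
  c_2 = 816 = 4·7^0 + 4·7^1 + 2·7^2 + 2·7^3
  c_3 = 2062 = 4·7^0 + 0·7^1 + 0·7^2 + 6·7^3
  c_4 = 1480 = 3·7^0 + 1·7^1 + 2·7^2 + 4·7^3
  c_5 = 44 = 2·7^0 + 6·7^1
  c_6 = 162 = 1·7^0 + 2·7^1 + 3·7^2
  c_7 = 1813 = 0·7^0 + 0·7^1 + 2·7^2 + 5·7^3
  c_8 = 1633 = 2·7^0 + 2·7^1 + 5·7^2 + 4·7^3
p-restricted factor λ_0 = (0, 4, 4, 3, 2, 1, 0, 2)
p-restricted factor λ_1 = (3, 4, 0, 1, 6, 2, 0, 2)
p-restricted factor λ_2 = (4, 2, 0, 2, 0, 3, 2, 5)
p-restricted factor λ_3 = (6, 2, 6, 4, 0, 0, 5, 4)

((0, 4, 4, 3, 2, 1, 0, 2), (3, 4, 0, 1, 6, 2, 0, 2), (4, 2, 0, 2, 0, 3, 2, 5), (6, 2, 6, 4, 0, 0, 5, 4))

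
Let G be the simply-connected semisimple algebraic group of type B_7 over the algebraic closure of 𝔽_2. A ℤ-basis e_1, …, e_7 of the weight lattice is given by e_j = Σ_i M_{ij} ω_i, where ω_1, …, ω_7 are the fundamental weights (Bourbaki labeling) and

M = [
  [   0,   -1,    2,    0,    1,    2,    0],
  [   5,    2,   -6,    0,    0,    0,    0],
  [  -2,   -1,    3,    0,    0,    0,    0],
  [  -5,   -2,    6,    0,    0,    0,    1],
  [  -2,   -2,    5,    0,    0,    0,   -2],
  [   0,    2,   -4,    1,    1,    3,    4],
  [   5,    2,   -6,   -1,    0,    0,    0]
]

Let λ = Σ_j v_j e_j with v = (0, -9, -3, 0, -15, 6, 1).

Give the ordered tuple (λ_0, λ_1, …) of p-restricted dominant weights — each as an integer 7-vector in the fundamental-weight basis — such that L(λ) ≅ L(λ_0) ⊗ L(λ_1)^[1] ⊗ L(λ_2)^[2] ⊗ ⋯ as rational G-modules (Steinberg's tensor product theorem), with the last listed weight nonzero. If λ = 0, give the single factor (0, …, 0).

Compute c_i = Σ_j M_{ij} v_j with v = (0, -9, -3, 0, -15, 6, 1):
  c_1 = (0)·(0) + (-1)·(-9) + (2)·(-3) + (0)·(0) + (1)·(-15) + (2)·(6) + (0)·(1) = 0
  c_2 = (5)·(0) + (2)·(-9) + (-6)·(-3) + (0)·(0) + (0)·(-15) + (0)·(6) + (0)·(1) = 0
  c_3 = (-2)·(0) + (-1)·(-9) + (3)·(-3) + (0)·(0) + (0)·(-15) + (0)·(6) + (0)·(1) = 0
  c_4 = (-5)·(0) + (-2)·(-9) + (6)·(-3) + (0)·(0) + (0)·(-15) + (0)·(6) + (1)·(1) = 1
  c_5 = (-2)·(0) + (-2)·(-9) + (5)·(-3) + (0)·(0) + (0)·(-15) + (0)·(6) + (-2)·(1) = 1
  c_6 = (0)·(0) + (2)·(-9) + (-4)·(-3) + (1)·(0) + (1)·(-15) + (3)·(6) + (4)·(1) = 1
  c_7 = (5)·(0) + (2)·(-9) + (-6)·(-3) + (-1)·(0) + (0)·(-15) + (0)·(6) + (0)·(1) = 0
Base-2 expansion of each c_i:
  c_1 = 0
  c_2 = 0
  c_3 = 0
  c_4 = 1 = 1·2^0
  c_5 = 1 = 1·2^0
  c_6 = 1 = 1·2^0
  c_7 = 0
λ_0 = (0, 0, 0, 1, 1, 1, 0)

((0, 0, 0, 1, 1, 1, 0),)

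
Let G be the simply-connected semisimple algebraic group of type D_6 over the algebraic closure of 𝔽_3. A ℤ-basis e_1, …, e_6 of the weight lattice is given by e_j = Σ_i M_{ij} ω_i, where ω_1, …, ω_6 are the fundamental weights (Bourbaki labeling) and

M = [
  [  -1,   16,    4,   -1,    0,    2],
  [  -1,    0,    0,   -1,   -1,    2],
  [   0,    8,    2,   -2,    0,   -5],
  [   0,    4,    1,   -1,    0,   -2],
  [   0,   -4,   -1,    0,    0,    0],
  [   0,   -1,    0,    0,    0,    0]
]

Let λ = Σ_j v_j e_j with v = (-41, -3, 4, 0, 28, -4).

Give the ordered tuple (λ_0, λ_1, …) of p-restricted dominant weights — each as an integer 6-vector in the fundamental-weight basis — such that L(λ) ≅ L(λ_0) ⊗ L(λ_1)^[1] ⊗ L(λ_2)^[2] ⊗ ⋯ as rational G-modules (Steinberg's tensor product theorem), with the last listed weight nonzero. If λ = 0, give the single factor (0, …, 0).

Change of basis e → ω: c = M·v where v = (-41, -3, 4, 0, 28, -4):
  c_1 = (-1)·(-41) + (16)·(-3) + (4)·(4) + (-1)·(0) + (0)·(28) + (2)·(-4) = 1
  c_2 = (-1)·(-41) + (0)·(-3) + (0)·(4) + (-1)·(0) + (-1)·(28) + (2)·(-4) = 5
  c_3 = (0)·(-41) + (8)·(-3) + (2)·(4) + (-2)·(0) + (0)·(28) + (-5)·(-4) = 4
  c_4 = (0)·(-41) + (4)·(-3) + (1)·(4) + (-1)·(0) + (0)·(28) + (-2)·(-4) = 0
  c_5 = (0)·(-41) + (-4)·(-3) + (-1)·(4) + (0)·(0) + (0)·(28) + (0)·(-4) = 8
  c_6 = (0)·(-41) + (-1)·(-3) + (0)·(4) + (0)·(0) + (0)·(28) + (0)·(-4) = 3
p = 3; digits c_i = Σ_j d_{ij}·3^j, 0 ≤ d_{ij} < 3:
  c_1 = 1 = 1·3^0
  c_2 = 5 = 2·3^0 + 1·3^1
  c_3 = 4 = 1·3^0 + 1·3^1
  c_4 = 0
  c_5 = 8 = 2·3^0 + 2·3^1
  c_6 = 3 = 0·3^0 + 1·3^1
p-restricted factor λ_0 = (1, 2, 1, 0, 2, 0)
p-restricted factor λ_1 = (0, 1, 1, 0, 2, 1)

((1, 2, 1, 0, 2, 0), (0, 1, 1, 0, 2, 1))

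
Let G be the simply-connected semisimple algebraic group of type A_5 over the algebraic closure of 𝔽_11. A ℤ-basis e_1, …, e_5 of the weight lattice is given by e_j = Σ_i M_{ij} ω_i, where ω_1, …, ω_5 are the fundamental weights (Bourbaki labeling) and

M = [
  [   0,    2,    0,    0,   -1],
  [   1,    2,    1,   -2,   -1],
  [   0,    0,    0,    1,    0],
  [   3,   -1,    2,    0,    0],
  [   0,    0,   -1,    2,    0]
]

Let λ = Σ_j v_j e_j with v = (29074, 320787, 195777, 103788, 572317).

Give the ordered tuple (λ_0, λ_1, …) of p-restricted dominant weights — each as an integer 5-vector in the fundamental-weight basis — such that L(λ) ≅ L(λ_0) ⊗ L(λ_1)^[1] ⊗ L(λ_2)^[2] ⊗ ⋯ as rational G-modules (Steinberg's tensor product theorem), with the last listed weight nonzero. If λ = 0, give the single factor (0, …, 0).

Converting to the ω-basis (c_i = row i of M dotted with v = (29074, 320787, 195777, 103788, 572317)):
  c_1 = 0*29074 + 2*320787 + 0*195777 + 0*103788 + -1*572317 = 69257
  c_2 = 1*29074 + 2*320787 + 1*195777 + -2*103788 + -1*572317 = 86532
  c_3 = 0*29074 + 0*320787 + 0*195777 + 1*103788 + 0*572317 = 103788
  c_4 = 3*29074 + -1*320787 + 2*195777 + 0*103788 + 0*572317 = 157989
  c_5 = 0*29074 + 0*320787 + -1*195777 + 2*103788 + 0*572317 = 11799
Base-11 expansion of each c_i:
  c_1 = 69257 = 1·11^0 + 4·11^1 + 0·11^2 + 8·11^3 + 4·11^4
  c_2 = 86532 = 6·11^0 + 1·11^1 + 0·11^2 + 10·11^3 + 5·11^4
  c_3 = 103788 = 3·11^0 + 8·11^1 + 10·11^2 + 0·11^3 + 7·11^4
  c_4 = 157989 = 7·11^0 + 7·11^1 + 7·11^2 + 8·11^3 + 10·11^4
  c_5 = 11799 = 7·11^0 + 5·11^1 + 9·11^2 + 8·11^3
λ_0 = (1, 6, 3, 7, 7)
λ_1 = (4, 1, 8, 7, 5)
λ_2 = (0, 0, 10, 7, 9)
λ_3 = (8, 10, 0, 8, 8)
λ_4 = (4, 5, 7, 10, 0)

((1, 6, 3, 7, 7), (4, 1, 8, 7, 5), (0, 0, 10, 7, 9), (8, 10, 0, 8, 8), (4, 5, 7, 10, 0))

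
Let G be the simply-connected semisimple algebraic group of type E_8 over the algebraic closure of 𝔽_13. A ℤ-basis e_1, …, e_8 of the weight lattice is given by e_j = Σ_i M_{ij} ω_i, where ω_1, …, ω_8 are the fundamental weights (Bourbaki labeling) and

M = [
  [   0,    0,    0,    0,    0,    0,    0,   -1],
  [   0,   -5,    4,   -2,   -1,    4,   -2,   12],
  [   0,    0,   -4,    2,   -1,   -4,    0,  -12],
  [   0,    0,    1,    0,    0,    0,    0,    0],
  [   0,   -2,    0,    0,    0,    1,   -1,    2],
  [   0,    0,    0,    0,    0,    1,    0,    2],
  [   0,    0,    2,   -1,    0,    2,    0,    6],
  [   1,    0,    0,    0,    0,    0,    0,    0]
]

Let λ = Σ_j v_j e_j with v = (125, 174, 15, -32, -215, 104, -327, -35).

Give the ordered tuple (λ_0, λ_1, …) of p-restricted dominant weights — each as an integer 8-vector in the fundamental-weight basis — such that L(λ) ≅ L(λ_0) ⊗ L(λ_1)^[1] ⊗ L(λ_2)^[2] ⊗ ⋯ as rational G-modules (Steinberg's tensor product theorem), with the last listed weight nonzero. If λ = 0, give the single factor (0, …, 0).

((9, 2, 4, 2, 0, 8, 8, 8), (2, 9, 7, 1, 1, 2, 4, 9))

Compute c_i = Σ_j M_{ij} v_j with v = (125, 174, 15, -32, -215, 104, -327, -35):
  c_1 = 0·125 + 0·174 + 0·15 + (0)·(-32) + (0)·(-215) + 0·104 + (0)·(-327) + (-1)·(-35) = 35
  c_2 = 0·125 + (-5)·(174) + 4·15 + (-2)·(-32) + (-1)·(-215) + 4·104 + (-2)·(-327) + (12)·(-35) = 119
  c_3 = 0·125 + 0·174 + (-4)·(15) + (2)·(-32) + (-1)·(-215) + (-4)·(104) + (0)·(-327) + (-12)·(-35) = 95
  c_4 = 0·125 + 0·174 + 1·15 + (0)·(-32) + (0)·(-215) + 0·104 + (0)·(-327) + (0)·(-35) = 15
  c_5 = 0·125 + (-2)·(174) + 0·15 + (0)·(-32) + (0)·(-215) + 1·104 + (-1)·(-327) + (2)·(-35) = 13
  c_6 = 0·125 + 0·174 + 0·15 + (0)·(-32) + (0)·(-215) + 1·104 + (0)·(-327) + (2)·(-35) = 34
  c_7 = 0·125 + 0·174 + 2·15 + (-1)·(-32) + (0)·(-215) + 2·104 + (0)·(-327) + (6)·(-35) = 60
  c_8 = 1·125 + 0·174 + 0·15 + (0)·(-32) + (0)·(-215) + 0·104 + (0)·(-327) + (0)·(-35) = 125
Expand coordinatewise in base 13:
  c_1 = 35 = 9·13^0 + 2·13^1
  c_2 = 119 = 2·13^0 + 9·13^1
  c_3 = 95 = 4·13^0 + 7·13^1
  c_4 = 15 = 2·13^0 + 1·13^1
  c_5 = 13 = 0·13^0 + 1·13^1
  c_6 = 34 = 8·13^0 + 2·13^1
  c_7 = 60 = 8·13^0 + 4·13^1
  c_8 = 125 = 8·13^0 + 9·13^1
p-restricted factor λ_0 = (9, 2, 4, 2, 0, 8, 8, 8)
p-restricted factor λ_1 = (2, 9, 7, 1, 1, 2, 4, 9)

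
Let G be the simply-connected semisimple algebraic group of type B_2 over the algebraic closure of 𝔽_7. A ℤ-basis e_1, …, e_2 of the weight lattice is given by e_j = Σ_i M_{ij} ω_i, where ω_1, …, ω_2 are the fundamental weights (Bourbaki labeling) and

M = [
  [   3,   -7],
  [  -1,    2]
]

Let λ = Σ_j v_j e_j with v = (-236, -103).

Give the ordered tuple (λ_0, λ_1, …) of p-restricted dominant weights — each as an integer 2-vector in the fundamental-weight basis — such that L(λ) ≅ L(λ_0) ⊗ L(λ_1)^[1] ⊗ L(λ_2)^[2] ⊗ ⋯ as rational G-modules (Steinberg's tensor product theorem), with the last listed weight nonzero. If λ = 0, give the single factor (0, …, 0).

((6, 2), (1, 4))

ω-coordinates c = M·v, v = (-236, -103):
  c_1 = (3)·(-236) + (-7)·(-103) = 13
  c_2 = (-1)·(-236) + (2)·(-103) = 30
Base-7 expansion of each c_i:
  c_1 = 13 = 6·7^0 + 1·7^1
  c_2 = 30 = 2·7^0 + 4·7^1
λ_0 = (6, 2)
λ_1 = (1, 4)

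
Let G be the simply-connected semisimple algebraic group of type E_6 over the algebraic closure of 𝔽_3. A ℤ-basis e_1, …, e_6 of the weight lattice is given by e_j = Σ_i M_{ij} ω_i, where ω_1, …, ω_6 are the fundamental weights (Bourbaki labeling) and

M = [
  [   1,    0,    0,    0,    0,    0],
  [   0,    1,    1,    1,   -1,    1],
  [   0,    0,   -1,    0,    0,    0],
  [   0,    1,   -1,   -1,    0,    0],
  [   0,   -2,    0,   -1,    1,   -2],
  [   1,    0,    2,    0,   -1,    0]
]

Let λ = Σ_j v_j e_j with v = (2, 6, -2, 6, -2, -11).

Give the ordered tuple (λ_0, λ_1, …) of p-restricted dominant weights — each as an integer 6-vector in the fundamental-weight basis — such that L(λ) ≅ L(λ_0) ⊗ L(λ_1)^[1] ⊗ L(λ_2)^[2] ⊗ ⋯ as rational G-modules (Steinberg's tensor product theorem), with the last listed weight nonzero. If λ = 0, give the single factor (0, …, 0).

ω-coordinates c = M·v, v = (2, 6, -2, 6, -2, -11):
  c_1 = 1·2 + 0·6 + (0)·(-2) + 0·6 + (0)·(-2) + (0)·(-11) = 2
  c_2 = 0·2 + 1·6 + (1)·(-2) + 1·6 + (-1)·(-2) + (1)·(-11) = 1
  c_3 = 0·2 + 0·6 + (-1)·(-2) + 0·6 + (0)·(-2) + (0)·(-11) = 2
  c_4 = 0·2 + 1·6 + (-1)·(-2) + (-1)·(6) + (0)·(-2) + (0)·(-11) = 2
  c_5 = 0·2 + (-2)·(6) + (0)·(-2) + (-1)·(6) + (1)·(-2) + (-2)·(-11) = 2
  c_6 = 1·2 + 0·6 + (2)·(-2) + 0·6 + (-1)·(-2) + (0)·(-11) = 0
Writing each c_i in base p = 3:
  c_1 = 2 = 2·3^0
  c_2 = 1 = 1·3^0
  c_3 = 2 = 2·3^0
  c_4 = 2 = 2·3^0
  c_5 = 2 = 2·3^0
  c_6 = 0
p-restricted factor λ_0 = (2, 1, 2, 2, 2, 0)

((2, 1, 2, 2, 2, 0),)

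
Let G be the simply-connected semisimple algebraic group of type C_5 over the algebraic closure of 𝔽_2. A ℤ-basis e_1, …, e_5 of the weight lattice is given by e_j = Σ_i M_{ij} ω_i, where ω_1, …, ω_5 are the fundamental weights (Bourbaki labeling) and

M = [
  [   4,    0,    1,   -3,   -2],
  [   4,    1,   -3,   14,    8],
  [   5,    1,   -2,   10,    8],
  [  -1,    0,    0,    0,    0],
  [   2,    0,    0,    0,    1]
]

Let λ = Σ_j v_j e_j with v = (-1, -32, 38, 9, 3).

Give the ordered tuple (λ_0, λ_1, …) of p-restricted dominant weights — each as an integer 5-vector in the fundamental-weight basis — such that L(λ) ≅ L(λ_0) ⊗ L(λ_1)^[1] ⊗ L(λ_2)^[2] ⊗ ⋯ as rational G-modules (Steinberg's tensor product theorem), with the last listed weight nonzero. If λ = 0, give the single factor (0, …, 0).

Change of basis e → ω: c = M·v where v = (-1, -32, 38, 9, 3):
  c_1 = (4)·(-1) + (0)·(-32) + 1·38 + (-3)·(9) + (-2)·(3) = 1
  c_2 = (4)·(-1) + (1)·(-32) + (-3)·(38) + 14·9 + 8·3 = 0
  c_3 = (5)·(-1) + (1)·(-32) + (-2)·(38) + 10·9 + 8·3 = 1
  c_4 = (-1)·(-1) + (0)·(-32) + 0·38 + 0·9 + 0·3 = 1
  c_5 = (2)·(-1) + (0)·(-32) + 0·38 + 0·9 + 1·3 = 1
Expand coordinatewise in base 2:
  c_1 = 1 = 1·2^0
  c_2 = 0
  c_3 = 1 = 1·2^0
  c_4 = 1 = 1·2^0
  c_5 = 1 = 1·2^0
Factor λ_0 = (1, 0, 1, 1, 1)

((1, 0, 1, 1, 1),)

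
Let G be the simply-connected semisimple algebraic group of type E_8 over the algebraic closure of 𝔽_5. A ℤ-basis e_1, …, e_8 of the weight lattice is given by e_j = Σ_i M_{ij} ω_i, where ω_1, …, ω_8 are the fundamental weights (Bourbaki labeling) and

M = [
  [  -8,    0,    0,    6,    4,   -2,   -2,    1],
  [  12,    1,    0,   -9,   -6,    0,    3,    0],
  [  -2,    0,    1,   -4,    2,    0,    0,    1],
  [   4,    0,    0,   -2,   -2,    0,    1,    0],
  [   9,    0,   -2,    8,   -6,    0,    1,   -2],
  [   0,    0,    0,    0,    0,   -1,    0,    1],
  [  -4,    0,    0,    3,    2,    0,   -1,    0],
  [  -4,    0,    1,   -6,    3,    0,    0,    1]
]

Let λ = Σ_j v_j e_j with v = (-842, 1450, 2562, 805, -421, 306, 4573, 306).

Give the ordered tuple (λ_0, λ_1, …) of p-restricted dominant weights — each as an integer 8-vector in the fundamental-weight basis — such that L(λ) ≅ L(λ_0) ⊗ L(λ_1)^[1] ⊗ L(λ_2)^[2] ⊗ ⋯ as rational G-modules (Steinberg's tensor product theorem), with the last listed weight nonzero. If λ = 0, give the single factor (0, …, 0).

ω-coordinates c = M·v, v = (-842, 1450, 2562, 805, -421, 306, 4573, 306):
  c_1 = -8*-842 + 0*1450 + 0*2562 + 6*805 + 4*-421 + -2*306 + -2*4573 + 1*306 = 430
  c_2 = 12*-842 + 1*1450 + 0*2562 + -9*805 + -6*-421 + 0*306 + 3*4573 + 0*306 = 346
  c_3 = -2*-842 + 0*1450 + 1*2562 + -4*805 + 2*-421 + 0*306 + 0*4573 + 1*306 = 490
  c_4 = 4*-842 + 0*1450 + 0*2562 + -2*805 + -2*-421 + 0*306 + 1*4573 + 0*306 = 437
  c_5 = 9*-842 + 0*1450 + -2*2562 + 8*805 + -6*-421 + 0*306 + 1*4573 + -2*306 = 225
  c_6 = 0*-842 + 0*1450 + 0*2562 + 0*805 + 0*-421 + -1*306 + 0*4573 + 1*306 = 0
  c_7 = -4*-842 + 0*1450 + 0*2562 + 3*805 + 2*-421 + 0*306 + -1*4573 + 0*306 = 368
  c_8 = -4*-842 + 0*1450 + 1*2562 + -6*805 + 3*-421 + 0*306 + 0*4573 + 1*306 = 143
Expand coordinatewise in base 5:
  c_1 = 430 = 0·5^0 + 1·5^1 + 2·5^2 + 3·5^3
  c_2 = 346 = 1·5^0 + 4·5^1 + 3·5^2 + 2·5^3
  c_3 = 490 = 0·5^0 + 3·5^1 + 4·5^2 + 3·5^3
  c_4 = 437 = 2·5^0 + 2·5^1 + 2·5^2 + 3·5^3
  c_5 = 225 = 0·5^0 + 0·5^1 + 4·5^2 + 1·5^3
  c_6 = 0
  c_7 = 368 = 3·5^0 + 3·5^1 + 4·5^2 + 2·5^3
  c_8 = 143 = 3·5^0 + 3·5^1 + 0·5^2 + 1·5^3
λ_0 = (0, 1, 0, 2, 0, 0, 3, 3)
λ_1 = (1, 4, 3, 2, 0, 0, 3, 3)
λ_2 = (2, 3, 4, 2, 4, 0, 4, 0)
λ_3 = (3, 2, 3, 3, 1, 0, 2, 1)

((0, 1, 0, 2, 0, 0, 3, 3), (1, 4, 3, 2, 0, 0, 3, 3), (2, 3, 4, 2, 4, 0, 4, 0), (3, 2, 3, 3, 1, 0, 2, 1))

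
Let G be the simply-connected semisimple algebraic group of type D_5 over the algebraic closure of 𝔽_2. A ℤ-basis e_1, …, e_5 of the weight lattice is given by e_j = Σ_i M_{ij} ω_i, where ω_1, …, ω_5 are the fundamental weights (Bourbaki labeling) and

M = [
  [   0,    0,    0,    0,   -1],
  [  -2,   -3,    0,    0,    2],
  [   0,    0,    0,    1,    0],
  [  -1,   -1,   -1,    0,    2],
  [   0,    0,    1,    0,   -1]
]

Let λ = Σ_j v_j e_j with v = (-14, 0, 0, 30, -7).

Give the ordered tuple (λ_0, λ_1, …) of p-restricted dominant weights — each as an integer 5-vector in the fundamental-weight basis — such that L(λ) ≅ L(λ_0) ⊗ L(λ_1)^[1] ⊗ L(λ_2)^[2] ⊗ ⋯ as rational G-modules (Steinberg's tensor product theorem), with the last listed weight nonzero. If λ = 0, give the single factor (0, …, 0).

((1, 0, 0, 0, 1), (1, 1, 1, 0, 1), (1, 1, 1, 0, 1), (0, 1, 1, 0, 0), (0, 0, 1, 0, 0))

Change of basis e → ω: c = M·v where v = (-14, 0, 0, 30, -7):
  c_1 = (0)·(-14) + (0)·(0) + (0)·(0) + (0)·(30) + (-1)·(-7) = 7
  c_2 = (-2)·(-14) + (-3)·(0) + (0)·(0) + (0)·(30) + (2)·(-7) = 14
  c_3 = (0)·(-14) + (0)·(0) + (0)·(0) + (1)·(30) + (0)·(-7) = 30
  c_4 = (-1)·(-14) + (-1)·(0) + (-1)·(0) + (0)·(30) + (2)·(-7) = 0
  c_5 = (0)·(-14) + (0)·(0) + (1)·(0) + (0)·(30) + (-1)·(-7) = 7
Writing each c_i in base p = 2:
  c_1 = 7 = 1·2^0 + 1·2^1 + 1·2^2
  c_2 = 14 = 0·2^0 + 1·2^1 + 1·2^2 + 1·2^3
  c_3 = 30 = 0·2^0 + 1·2^1 + 1·2^2 + 1·2^3 + 1·2^4
  c_4 = 0
  c_5 = 7 = 1·2^0 + 1·2^1 + 1·2^2
Factor λ_0 = (1, 0, 0, 0, 1)
Factor λ_1 = (1, 1, 1, 0, 1)
Factor λ_2 = (1, 1, 1, 0, 1)
Factor λ_3 = (0, 1, 1, 0, 0)
Factor λ_4 = (0, 0, 1, 0, 0)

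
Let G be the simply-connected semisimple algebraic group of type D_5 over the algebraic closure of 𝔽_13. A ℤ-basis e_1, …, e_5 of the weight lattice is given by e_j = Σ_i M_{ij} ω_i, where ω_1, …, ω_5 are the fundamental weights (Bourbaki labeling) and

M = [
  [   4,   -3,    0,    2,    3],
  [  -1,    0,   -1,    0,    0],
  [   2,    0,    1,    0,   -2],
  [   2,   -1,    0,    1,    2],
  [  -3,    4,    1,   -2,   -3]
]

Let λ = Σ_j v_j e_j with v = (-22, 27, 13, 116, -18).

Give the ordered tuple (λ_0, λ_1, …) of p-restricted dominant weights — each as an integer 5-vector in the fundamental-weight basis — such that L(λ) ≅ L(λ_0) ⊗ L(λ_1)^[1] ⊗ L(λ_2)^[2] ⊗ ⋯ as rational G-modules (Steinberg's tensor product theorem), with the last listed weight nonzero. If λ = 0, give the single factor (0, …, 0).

((9, 9, 5, 9, 9),)

ω-coordinates c = M·v, v = (-22, 27, 13, 116, -18):
  c_1 = (4)·(-22) + (-3)·(27) + (0)·(13) + (2)·(116) + (3)·(-18) = 9
  c_2 = (-1)·(-22) + (0)·(27) + (-1)·(13) + (0)·(116) + (0)·(-18) = 9
  c_3 = (2)·(-22) + (0)·(27) + (1)·(13) + (0)·(116) + (-2)·(-18) = 5
  c_4 = (2)·(-22) + (-1)·(27) + (0)·(13) + (1)·(116) + (2)·(-18) = 9
  c_5 = (-3)·(-22) + (4)·(27) + (1)·(13) + (-2)·(116) + (-3)·(-18) = 9
Writing each c_i in base p = 13:
  c_1 = 9 = 9·13^0
  c_2 = 9 = 9·13^0
  c_3 = 5 = 5·13^0
  c_4 = 9 = 9·13^0
  c_5 = 9 = 9·13^0
Factor λ_0 = (9, 9, 5, 9, 9)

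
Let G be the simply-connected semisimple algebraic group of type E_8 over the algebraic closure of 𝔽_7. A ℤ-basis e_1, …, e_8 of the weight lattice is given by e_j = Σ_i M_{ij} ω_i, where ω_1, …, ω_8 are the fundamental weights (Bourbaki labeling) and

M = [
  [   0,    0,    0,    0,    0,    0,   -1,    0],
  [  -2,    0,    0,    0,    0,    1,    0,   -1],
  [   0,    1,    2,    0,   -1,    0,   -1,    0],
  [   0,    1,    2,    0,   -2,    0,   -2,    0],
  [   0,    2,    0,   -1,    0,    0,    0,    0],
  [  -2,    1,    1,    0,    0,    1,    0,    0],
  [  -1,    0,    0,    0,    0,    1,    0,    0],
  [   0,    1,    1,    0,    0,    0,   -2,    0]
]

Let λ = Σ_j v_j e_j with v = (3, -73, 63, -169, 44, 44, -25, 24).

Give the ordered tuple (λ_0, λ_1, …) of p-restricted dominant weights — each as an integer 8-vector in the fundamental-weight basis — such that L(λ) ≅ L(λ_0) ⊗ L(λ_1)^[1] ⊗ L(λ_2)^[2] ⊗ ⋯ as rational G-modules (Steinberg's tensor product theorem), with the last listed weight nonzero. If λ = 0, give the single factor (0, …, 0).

Converting to the ω-basis (c_i = row i of M dotted with v = (3, -73, 63, -169, 44, 44, -25, 24)):
  c_1 = 0·3 + (0)·(-73) + 0·63 + (0)·(-169) + 0·44 + 0·44 + (-1)·(-25) + 0·24 = 25
  c_2 = (-2)·(3) + (0)·(-73) + 0·63 + (0)·(-169) + 0·44 + 1·44 + (0)·(-25) + (-1)·(24) = 14
  c_3 = 0·3 + (1)·(-73) + 2·63 + (0)·(-169) + (-1)·(44) + 0·44 + (-1)·(-25) + 0·24 = 34
  c_4 = 0·3 + (1)·(-73) + 2·63 + (0)·(-169) + (-2)·(44) + 0·44 + (-2)·(-25) + 0·24 = 15
  c_5 = 0·3 + (2)·(-73) + 0·63 + (-1)·(-169) + 0·44 + 0·44 + (0)·(-25) + 0·24 = 23
  c_6 = (-2)·(3) + (1)·(-73) + 1·63 + (0)·(-169) + 0·44 + 1·44 + (0)·(-25) + 0·24 = 28
  c_7 = (-1)·(3) + (0)·(-73) + 0·63 + (0)·(-169) + 0·44 + 1·44 + (0)·(-25) + 0·24 = 41
  c_8 = 0·3 + (1)·(-73) + 1·63 + (0)·(-169) + 0·44 + 0·44 + (-2)·(-25) + 0·24 = 40
p = 7; digits c_i = Σ_j d_{ij}·7^j, 0 ≤ d_{ij} < 7:
  c_1 = 25 = 4·7^0 + 3·7^1
  c_2 = 14 = 0·7^0 + 2·7^1
  c_3 = 34 = 6·7^0 + 4·7^1
  c_4 = 15 = 1·7^0 + 2·7^1
  c_5 = 23 = 2·7^0 + 3·7^1
  c_6 = 28 = 0·7^0 + 4·7^1
  c_7 = 41 = 6·7^0 + 5·7^1
  c_8 = 40 = 5·7^0 + 5·7^1
Factor λ_0 = (4, 0, 6, 1, 2, 0, 6, 5)
Factor λ_1 = (3, 2, 4, 2, 3, 4, 5, 5)

((4, 0, 6, 1, 2, 0, 6, 5), (3, 2, 4, 2, 3, 4, 5, 5))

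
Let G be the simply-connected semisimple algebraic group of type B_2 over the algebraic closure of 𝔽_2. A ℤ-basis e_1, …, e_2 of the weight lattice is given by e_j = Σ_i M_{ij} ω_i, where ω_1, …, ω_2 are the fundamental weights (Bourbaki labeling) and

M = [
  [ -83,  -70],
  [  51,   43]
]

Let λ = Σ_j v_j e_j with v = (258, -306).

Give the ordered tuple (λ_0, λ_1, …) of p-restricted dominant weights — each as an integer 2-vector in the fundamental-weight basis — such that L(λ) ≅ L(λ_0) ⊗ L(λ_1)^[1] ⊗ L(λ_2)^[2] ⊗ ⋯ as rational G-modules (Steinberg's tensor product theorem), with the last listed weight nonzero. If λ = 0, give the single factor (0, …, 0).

Change of basis e → ω: c = M·v where v = (258, -306):
  c_1 = (-83)·(258) + (-70)·(-306) = 6
  c_2 = 51·258 + (43)·(-306) = 0
Expand coordinatewise in base 2:
  c_1 = 6 = 0·2^0 + 1·2^1 + 1·2^2
  c_2 = 0
p-restricted factor λ_0 = (0, 0)
p-restricted factor λ_1 = (1, 0)
p-restricted factor λ_2 = (1, 0)

((0, 0), (1, 0), (1, 0))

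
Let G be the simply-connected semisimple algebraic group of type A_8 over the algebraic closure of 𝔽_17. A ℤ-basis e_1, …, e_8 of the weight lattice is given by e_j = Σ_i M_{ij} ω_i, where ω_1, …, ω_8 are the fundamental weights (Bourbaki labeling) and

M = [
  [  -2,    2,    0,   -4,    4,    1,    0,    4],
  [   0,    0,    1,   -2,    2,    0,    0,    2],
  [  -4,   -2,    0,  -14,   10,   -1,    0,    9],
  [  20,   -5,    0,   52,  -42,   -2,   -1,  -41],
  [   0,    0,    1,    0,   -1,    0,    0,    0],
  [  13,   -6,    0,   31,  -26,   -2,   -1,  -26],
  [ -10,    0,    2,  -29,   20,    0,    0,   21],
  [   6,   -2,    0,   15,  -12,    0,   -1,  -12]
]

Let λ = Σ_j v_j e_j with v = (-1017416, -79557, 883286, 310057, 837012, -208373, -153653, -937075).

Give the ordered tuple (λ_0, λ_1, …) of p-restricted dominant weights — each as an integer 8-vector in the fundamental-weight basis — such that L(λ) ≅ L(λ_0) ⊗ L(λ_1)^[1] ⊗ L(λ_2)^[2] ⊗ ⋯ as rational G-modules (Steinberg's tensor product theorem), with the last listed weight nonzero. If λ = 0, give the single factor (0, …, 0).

In the fundamental-weight basis, λ has coordinates c = M·v (v = (-1017416, -79557, 883286, 310057, 837012, -208373, -153653, -937075)):
  c_1 = (-2)·(-1017416) + (2)·(-79557) + (0)·(883286) + (-4)·(310057) + (4)·(837012) + (1)·(-208373) + (0)·(-153653) + (4)·(-937075) = 26865
  c_2 = (0)·(-1017416) + (0)·(-79557) + (1)·(883286) + (-2)·(310057) + (2)·(837012) + (0)·(-208373) + (0)·(-153653) + (2)·(-937075) = 63046
  c_3 = (-4)·(-1017416) + (-2)·(-79557) + (0)·(883286) + (-14)·(310057) + (10)·(837012) + (-1)·(-208373) + (0)·(-153653) + (9)·(-937075) = 32798
  c_4 = (20)·(-1017416) + (-5)·(-79557) + (0)·(883286) + (52)·(310057) + (-42)·(837012) + (-2)·(-208373) + (-1)·(-153653) + (-41)·(-937075) = 8399
  c_5 = (0)·(-1017416) + (0)·(-79557) + (1)·(883286) + (0)·(310057) + (-1)·(837012) + (0)·(-208373) + (0)·(-153653) + (0)·(-937075) = 46274
  c_6 = (13)·(-1017416) + (-6)·(-79557) + (0)·(883286) + (31)·(310057) + (-26)·(837012) + (-2)·(-208373) + (-1)·(-153653) + (-26)·(-937075) = 34738
  c_7 = (-10)·(-1017416) + (0)·(-79557) + (2)·(883286) + (-29)·(310057) + (20)·(837012) + (0)·(-208373) + (0)·(-153653) + (21)·(-937075) = 10744
  c_8 = (6)·(-1017416) + (-2)·(-79557) + (0)·(883286) + (15)·(310057) + (-12)·(837012) + (0)·(-208373) + (-1)·(-153653) + (-12)·(-937075) = 59882
Expand coordinatewise in base 17:
  c_1 = 26865 = 5·17^0 + 16·17^1 + 7·17^2 + 5·17^3
  c_2 = 63046 = 10·17^0 + 2·17^1 + 14·17^2 + 12·17^3
  c_3 = 32798 = 5·17^0 + 8·17^1 + 11·17^2 + 6·17^3
  c_4 = 8399 = 1·17^0 + 1·17^1 + 12·17^2 + 1·17^3
  c_5 = 46274 = 0·17^0 + 2·17^1 + 7·17^2 + 9·17^3
  c_6 = 34738 = 7·17^0 + 3·17^1 + 1·17^2 + 7·17^3
  c_7 = 10744 = 0·17^0 + 3·17^1 + 3·17^2 + 2·17^3
  c_8 = 59882 = 8·17^0 + 3·17^1 + 3·17^2 + 12·17^3
Factor λ_0 = (5, 10, 5, 1, 0, 7, 0, 8)
Factor λ_1 = (16, 2, 8, 1, 2, 3, 3, 3)
Factor λ_2 = (7, 14, 11, 12, 7, 1, 3, 3)
Factor λ_3 = (5, 12, 6, 1, 9, 7, 2, 12)

((5, 10, 5, 1, 0, 7, 0, 8), (16, 2, 8, 1, 2, 3, 3, 3), (7, 14, 11, 12, 7, 1, 3, 3), (5, 12, 6, 1, 9, 7, 2, 12))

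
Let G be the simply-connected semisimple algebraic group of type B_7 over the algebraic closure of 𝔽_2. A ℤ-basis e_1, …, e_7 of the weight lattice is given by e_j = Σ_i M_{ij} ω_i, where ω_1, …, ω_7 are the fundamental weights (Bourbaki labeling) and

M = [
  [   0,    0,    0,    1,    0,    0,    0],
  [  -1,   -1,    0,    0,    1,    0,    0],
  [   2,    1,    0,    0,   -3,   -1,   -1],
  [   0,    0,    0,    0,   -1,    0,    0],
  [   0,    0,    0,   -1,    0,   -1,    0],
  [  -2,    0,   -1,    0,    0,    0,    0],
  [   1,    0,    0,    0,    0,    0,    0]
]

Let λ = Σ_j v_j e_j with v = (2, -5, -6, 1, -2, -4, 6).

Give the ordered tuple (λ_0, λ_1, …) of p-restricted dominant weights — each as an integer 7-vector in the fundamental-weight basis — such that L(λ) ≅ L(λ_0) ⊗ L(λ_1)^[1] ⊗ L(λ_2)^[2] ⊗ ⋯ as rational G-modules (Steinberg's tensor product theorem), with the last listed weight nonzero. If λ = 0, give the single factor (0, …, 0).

((1, 1, 1, 0, 1, 0, 0), (0, 0, 1, 1, 1, 1, 1))

In the fundamental-weight basis, λ has coordinates c = M·v (v = (2, -5, -6, 1, -2, -4, 6)):
  c_1 = 0·2 + (0)·(-5) + (0)·(-6) + 1·1 + (0)·(-2) + (0)·(-4) + 0·6 = 1
  c_2 = (-1)·(2) + (-1)·(-5) + (0)·(-6) + 0·1 + (1)·(-2) + (0)·(-4) + 0·6 = 1
  c_3 = 2·2 + (1)·(-5) + (0)·(-6) + 0·1 + (-3)·(-2) + (-1)·(-4) + (-1)·(6) = 3
  c_4 = 0·2 + (0)·(-5) + (0)·(-6) + 0·1 + (-1)·(-2) + (0)·(-4) + 0·6 = 2
  c_5 = 0·2 + (0)·(-5) + (0)·(-6) + (-1)·(1) + (0)·(-2) + (-1)·(-4) + 0·6 = 3
  c_6 = (-2)·(2) + (0)·(-5) + (-1)·(-6) + 0·1 + (0)·(-2) + (0)·(-4) + 0·6 = 2
  c_7 = 1·2 + (0)·(-5) + (0)·(-6) + 0·1 + (0)·(-2) + (0)·(-4) + 0·6 = 2
p = 2; digits c_i = Σ_j d_{ij}·2^j, 0 ≤ d_{ij} < 2:
  c_1 = 1 = 1·2^0
  c_2 = 1 = 1·2^0
  c_3 = 3 = 1·2^0 + 1·2^1
  c_4 = 2 = 0·2^0 + 1·2^1
  c_5 = 3 = 1·2^0 + 1·2^1
  c_6 = 2 = 0·2^0 + 1·2^1
  c_7 = 2 = 0·2^0 + 1·2^1
Factor λ_0 = (1, 1, 1, 0, 1, 0, 0)
Factor λ_1 = (0, 0, 1, 1, 1, 1, 1)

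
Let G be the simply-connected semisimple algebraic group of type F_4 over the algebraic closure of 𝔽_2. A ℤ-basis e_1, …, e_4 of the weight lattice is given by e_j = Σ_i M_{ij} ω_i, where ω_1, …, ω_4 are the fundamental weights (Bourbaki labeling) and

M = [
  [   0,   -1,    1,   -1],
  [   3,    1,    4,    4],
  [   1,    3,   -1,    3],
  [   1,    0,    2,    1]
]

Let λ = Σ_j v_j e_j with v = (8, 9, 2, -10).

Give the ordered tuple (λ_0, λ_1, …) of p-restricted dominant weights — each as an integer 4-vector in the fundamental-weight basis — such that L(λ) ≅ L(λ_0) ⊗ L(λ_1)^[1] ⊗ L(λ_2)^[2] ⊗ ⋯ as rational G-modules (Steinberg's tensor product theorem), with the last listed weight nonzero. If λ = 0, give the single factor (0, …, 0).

In the fundamental-weight basis, λ has coordinates c = M·v (v = (8, 9, 2, -10)):
  c_1 = (0)·(8) + (-1)·(9) + (1)·(2) + (-1)·(-10) = 3
  c_2 = (3)·(8) + (1)·(9) + (4)·(2) + (4)·(-10) = 1
  c_3 = (1)·(8) + (3)·(9) + (-1)·(2) + (3)·(-10) = 3
  c_4 = (1)·(8) + (0)·(9) + (2)·(2) + (1)·(-10) = 2
Writing each c_i in base p = 2:
  c_1 = 3 = 1·2^0 + 1·2^1
  c_2 = 1 = 1·2^0
  c_3 = 3 = 1·2^0 + 1·2^1
  c_4 = 2 = 0·2^0 + 1·2^1
λ_0 = (1, 1, 1, 0)
λ_1 = (1, 0, 1, 1)

((1, 1, 1, 0), (1, 0, 1, 1))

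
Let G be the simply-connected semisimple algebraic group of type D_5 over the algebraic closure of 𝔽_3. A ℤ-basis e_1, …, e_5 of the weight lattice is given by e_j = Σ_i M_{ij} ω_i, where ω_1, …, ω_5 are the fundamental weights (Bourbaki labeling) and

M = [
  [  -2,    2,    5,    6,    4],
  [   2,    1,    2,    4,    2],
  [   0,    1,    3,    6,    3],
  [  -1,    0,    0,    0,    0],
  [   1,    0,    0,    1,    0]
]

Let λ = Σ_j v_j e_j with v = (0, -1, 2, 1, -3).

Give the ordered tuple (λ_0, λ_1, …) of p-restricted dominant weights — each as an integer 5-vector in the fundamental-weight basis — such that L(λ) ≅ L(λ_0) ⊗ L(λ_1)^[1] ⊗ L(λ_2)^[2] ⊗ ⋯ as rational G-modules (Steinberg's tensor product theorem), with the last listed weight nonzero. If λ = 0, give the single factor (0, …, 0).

((2, 1, 2, 0, 1),)

In the fundamental-weight basis, λ has coordinates c = M·v (v = (0, -1, 2, 1, -3)):
  c_1 = -2*0 + 2*-1 + 5*2 + 6*1 + 4*-3 = 2
  c_2 = 2*0 + 1*-1 + 2*2 + 4*1 + 2*-3 = 1
  c_3 = 0*0 + 1*-1 + 3*2 + 6*1 + 3*-3 = 2
  c_4 = -1*0 + 0*-1 + 0*2 + 0*1 + 0*-3 = 0
  c_5 = 1*0 + 0*-1 + 0*2 + 1*1 + 0*-3 = 1
Writing each c_i in base p = 3:
  c_1 = 2 = 2·3^0
  c_2 = 1 = 1·3^0
  c_3 = 2 = 2·3^0
  c_4 = 0
  c_5 = 1 = 1·3^0
p-restricted factor λ_0 = (2, 1, 2, 0, 1)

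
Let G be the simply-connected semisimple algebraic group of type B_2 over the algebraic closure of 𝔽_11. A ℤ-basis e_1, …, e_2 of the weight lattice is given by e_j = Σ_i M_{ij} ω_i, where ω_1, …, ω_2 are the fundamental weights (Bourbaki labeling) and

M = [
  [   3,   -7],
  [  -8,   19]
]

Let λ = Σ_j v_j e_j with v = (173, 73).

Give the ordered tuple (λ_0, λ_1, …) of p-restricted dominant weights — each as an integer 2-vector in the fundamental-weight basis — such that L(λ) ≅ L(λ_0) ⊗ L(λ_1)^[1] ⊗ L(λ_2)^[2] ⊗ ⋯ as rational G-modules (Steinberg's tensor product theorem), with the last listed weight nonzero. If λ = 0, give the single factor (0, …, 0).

((8, 3),)

In the fundamental-weight basis, λ has coordinates c = M·v (v = (173, 73)):
  c_1 = 3*173 + -7*73 = 8
  c_2 = -8*173 + 19*73 = 3
Base-11 expansion of each c_i:
  c_1 = 8 = 8·11^0
  c_2 = 3 = 3·11^0
λ_0 = (8, 3)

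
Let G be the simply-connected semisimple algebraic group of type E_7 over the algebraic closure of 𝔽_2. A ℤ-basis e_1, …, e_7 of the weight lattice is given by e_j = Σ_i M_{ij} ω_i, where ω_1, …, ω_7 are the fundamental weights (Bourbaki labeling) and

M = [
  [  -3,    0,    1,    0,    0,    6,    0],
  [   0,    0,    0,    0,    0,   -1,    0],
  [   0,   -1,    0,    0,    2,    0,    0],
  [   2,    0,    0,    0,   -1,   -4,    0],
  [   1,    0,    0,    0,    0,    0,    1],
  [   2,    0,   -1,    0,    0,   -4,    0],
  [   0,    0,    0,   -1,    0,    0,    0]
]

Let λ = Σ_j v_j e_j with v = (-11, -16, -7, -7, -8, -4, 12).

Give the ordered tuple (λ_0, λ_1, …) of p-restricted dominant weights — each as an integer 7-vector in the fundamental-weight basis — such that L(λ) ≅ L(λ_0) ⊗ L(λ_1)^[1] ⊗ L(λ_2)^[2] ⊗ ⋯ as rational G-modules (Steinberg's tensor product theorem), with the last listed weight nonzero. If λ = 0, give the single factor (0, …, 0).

((0, 0, 0, 0, 1, 1, 1), (1, 0, 0, 1, 0, 0, 1), (0, 1, 0, 0, 0, 0, 1))

Converting to the ω-basis (c_i = row i of M dotted with v = (-11, -16, -7, -7, -8, -4, 12)):
  c_1 = (-3)·(-11) + (0)·(-16) + (1)·(-7) + (0)·(-7) + (0)·(-8) + (6)·(-4) + (0)·(12) = 2
  c_2 = (0)·(-11) + (0)·(-16) + (0)·(-7) + (0)·(-7) + (0)·(-8) + (-1)·(-4) + (0)·(12) = 4
  c_3 = (0)·(-11) + (-1)·(-16) + (0)·(-7) + (0)·(-7) + (2)·(-8) + (0)·(-4) + (0)·(12) = 0
  c_4 = (2)·(-11) + (0)·(-16) + (0)·(-7) + (0)·(-7) + (-1)·(-8) + (-4)·(-4) + (0)·(12) = 2
  c_5 = (1)·(-11) + (0)·(-16) + (0)·(-7) + (0)·(-7) + (0)·(-8) + (0)·(-4) + (1)·(12) = 1
  c_6 = (2)·(-11) + (0)·(-16) + (-1)·(-7) + (0)·(-7) + (0)·(-8) + (-4)·(-4) + (0)·(12) = 1
  c_7 = (0)·(-11) + (0)·(-16) + (0)·(-7) + (-1)·(-7) + (0)·(-8) + (0)·(-4) + (0)·(12) = 7
Base-2 expansion of each c_i:
  c_1 = 2 = 0·2^0 + 1·2^1
  c_2 = 4 = 0·2^0 + 0·2^1 + 1·2^2
  c_3 = 0
  c_4 = 2 = 0·2^0 + 1·2^1
  c_5 = 1 = 1·2^0
  c_6 = 1 = 1·2^0
  c_7 = 7 = 1·2^0 + 1·2^1 + 1·2^2
Factor λ_0 = (0, 0, 0, 0, 1, 1, 1)
Factor λ_1 = (1, 0, 0, 1, 0, 0, 1)
Factor λ_2 = (0, 1, 0, 0, 0, 0, 1)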